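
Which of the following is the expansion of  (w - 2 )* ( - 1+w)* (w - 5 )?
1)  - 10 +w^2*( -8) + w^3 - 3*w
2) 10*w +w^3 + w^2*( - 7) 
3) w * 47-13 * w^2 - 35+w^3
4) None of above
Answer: 4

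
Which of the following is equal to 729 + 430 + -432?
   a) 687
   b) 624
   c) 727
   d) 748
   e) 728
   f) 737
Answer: c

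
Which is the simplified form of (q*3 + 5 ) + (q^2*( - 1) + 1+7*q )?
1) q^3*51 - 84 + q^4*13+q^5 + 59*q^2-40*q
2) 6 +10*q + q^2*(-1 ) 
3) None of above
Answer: 2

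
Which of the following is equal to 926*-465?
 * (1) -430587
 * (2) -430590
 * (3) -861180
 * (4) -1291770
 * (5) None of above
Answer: 2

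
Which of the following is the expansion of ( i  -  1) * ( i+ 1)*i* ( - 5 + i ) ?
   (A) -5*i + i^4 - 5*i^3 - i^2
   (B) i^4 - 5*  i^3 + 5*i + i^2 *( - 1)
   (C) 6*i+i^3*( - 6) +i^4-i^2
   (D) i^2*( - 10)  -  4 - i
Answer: B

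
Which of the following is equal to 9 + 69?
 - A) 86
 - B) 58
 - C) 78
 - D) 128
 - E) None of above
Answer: C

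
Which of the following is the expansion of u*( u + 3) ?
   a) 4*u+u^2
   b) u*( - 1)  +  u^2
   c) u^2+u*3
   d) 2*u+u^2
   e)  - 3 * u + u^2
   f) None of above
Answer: c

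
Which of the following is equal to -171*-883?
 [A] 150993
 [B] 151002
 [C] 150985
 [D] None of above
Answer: A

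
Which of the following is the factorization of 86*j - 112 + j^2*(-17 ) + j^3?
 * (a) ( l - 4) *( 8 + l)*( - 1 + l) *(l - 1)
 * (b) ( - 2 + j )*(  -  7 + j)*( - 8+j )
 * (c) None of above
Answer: b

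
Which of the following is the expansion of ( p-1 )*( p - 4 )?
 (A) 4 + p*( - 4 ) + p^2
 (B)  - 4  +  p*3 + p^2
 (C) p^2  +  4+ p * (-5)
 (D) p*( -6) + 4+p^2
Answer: C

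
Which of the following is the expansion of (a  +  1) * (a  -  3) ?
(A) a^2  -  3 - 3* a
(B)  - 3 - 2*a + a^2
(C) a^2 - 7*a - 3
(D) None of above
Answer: B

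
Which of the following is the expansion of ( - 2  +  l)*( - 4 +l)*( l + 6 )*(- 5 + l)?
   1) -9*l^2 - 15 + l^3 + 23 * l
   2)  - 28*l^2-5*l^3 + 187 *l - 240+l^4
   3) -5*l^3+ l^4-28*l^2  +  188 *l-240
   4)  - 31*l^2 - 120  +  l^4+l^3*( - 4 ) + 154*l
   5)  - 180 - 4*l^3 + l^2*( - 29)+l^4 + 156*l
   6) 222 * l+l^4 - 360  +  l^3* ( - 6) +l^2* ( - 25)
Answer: 3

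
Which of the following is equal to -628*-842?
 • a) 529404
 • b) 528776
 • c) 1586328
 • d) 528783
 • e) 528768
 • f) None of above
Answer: b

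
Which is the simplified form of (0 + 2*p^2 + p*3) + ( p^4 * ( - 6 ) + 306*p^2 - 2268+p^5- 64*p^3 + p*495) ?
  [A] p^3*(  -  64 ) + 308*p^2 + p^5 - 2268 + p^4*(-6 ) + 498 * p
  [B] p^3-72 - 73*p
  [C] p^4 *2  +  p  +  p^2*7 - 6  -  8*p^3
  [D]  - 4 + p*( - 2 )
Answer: A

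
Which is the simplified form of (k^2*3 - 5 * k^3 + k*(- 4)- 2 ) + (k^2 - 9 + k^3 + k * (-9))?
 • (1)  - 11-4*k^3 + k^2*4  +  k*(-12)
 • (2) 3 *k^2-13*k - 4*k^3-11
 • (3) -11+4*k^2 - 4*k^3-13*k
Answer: 3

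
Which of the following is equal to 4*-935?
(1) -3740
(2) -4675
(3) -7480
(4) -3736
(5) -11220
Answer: 1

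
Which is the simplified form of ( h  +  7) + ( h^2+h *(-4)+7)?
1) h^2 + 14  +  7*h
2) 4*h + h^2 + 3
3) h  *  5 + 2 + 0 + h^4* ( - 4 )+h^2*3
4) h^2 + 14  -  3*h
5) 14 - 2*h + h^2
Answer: 4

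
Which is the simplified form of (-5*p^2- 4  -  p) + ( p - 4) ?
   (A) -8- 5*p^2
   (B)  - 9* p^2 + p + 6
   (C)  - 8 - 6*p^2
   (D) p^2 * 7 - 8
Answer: A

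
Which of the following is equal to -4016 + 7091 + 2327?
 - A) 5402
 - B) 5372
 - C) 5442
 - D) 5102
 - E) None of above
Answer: A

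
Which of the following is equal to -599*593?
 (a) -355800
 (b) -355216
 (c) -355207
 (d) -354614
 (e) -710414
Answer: c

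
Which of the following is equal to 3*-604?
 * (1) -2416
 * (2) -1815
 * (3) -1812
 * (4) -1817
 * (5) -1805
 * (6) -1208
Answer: 3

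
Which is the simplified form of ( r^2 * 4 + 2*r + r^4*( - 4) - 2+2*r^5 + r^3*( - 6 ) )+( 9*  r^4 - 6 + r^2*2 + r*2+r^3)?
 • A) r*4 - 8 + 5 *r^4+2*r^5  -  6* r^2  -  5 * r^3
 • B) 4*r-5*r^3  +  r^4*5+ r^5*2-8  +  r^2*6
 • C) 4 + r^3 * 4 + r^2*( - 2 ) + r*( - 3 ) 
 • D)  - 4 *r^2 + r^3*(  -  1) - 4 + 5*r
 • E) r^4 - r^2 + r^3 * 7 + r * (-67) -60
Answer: B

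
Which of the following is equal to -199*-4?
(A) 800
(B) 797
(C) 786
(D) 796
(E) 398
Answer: D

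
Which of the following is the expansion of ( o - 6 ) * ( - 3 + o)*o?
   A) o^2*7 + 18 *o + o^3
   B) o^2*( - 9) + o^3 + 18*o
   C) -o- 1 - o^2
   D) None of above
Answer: B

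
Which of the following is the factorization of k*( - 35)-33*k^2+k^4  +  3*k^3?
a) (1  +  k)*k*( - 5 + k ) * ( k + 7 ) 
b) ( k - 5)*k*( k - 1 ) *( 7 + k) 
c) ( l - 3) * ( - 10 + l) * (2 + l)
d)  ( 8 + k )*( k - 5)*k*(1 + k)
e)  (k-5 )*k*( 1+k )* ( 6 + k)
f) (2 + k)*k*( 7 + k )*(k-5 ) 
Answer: a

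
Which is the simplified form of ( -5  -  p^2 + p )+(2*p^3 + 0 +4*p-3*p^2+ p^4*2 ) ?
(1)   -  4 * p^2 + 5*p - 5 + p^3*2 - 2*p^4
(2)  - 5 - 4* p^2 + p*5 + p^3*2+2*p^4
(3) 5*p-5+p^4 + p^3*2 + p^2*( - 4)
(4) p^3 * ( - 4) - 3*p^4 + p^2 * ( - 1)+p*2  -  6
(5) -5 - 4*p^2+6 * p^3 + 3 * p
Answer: 2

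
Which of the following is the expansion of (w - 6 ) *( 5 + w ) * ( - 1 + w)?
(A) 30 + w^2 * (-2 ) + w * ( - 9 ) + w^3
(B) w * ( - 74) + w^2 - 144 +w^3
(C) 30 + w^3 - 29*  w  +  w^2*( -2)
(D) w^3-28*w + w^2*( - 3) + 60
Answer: C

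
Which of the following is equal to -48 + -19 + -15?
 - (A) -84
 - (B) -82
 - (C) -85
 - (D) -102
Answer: B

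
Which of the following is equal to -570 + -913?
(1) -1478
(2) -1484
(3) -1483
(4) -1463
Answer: 3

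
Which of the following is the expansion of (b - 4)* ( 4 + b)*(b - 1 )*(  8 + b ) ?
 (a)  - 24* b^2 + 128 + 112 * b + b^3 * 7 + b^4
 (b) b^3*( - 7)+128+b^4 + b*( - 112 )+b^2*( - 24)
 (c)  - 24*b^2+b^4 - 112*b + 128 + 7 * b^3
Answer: c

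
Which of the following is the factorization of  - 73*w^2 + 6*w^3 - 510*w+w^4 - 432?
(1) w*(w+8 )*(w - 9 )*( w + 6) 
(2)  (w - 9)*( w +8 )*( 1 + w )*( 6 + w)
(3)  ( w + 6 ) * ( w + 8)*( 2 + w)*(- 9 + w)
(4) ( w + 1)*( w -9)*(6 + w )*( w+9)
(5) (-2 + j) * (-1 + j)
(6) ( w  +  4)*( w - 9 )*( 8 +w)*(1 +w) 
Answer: 2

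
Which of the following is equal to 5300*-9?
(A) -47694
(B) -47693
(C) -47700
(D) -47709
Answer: C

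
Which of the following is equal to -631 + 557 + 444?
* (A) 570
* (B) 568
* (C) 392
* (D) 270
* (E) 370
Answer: E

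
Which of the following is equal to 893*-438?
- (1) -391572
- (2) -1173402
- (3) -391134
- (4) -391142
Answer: 3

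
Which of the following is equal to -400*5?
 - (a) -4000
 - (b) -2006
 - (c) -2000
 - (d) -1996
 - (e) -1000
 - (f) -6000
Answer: c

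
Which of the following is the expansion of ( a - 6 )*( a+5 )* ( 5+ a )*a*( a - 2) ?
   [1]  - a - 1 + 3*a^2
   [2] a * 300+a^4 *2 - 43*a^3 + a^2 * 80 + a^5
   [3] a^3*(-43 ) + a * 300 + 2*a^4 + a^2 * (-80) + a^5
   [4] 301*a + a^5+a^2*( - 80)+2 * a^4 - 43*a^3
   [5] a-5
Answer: 3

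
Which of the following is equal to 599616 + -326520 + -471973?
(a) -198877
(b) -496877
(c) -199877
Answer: a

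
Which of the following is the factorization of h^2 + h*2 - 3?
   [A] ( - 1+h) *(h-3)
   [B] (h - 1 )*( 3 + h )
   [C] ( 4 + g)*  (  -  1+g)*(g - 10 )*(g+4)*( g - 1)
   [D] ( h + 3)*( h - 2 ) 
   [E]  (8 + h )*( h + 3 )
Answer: B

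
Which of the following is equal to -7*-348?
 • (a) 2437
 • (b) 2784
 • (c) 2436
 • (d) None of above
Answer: c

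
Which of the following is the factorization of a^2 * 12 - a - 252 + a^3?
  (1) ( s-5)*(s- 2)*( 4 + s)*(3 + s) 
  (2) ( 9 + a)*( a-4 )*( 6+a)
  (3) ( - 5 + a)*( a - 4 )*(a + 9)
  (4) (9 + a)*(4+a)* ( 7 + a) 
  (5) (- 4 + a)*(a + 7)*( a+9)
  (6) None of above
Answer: 5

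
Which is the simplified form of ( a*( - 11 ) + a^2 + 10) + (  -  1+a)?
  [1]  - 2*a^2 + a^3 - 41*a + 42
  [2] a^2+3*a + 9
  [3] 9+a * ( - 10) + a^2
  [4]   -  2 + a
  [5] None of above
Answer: 3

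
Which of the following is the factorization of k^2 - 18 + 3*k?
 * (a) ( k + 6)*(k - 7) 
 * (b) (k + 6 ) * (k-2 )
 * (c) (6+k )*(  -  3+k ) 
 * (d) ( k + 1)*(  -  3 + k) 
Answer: c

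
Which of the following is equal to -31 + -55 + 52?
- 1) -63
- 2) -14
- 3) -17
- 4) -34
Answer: 4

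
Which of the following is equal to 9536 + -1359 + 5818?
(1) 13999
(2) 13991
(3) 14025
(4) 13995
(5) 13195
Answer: 4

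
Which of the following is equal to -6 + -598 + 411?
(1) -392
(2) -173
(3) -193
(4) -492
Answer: 3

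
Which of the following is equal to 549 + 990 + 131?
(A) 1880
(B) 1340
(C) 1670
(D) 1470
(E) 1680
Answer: C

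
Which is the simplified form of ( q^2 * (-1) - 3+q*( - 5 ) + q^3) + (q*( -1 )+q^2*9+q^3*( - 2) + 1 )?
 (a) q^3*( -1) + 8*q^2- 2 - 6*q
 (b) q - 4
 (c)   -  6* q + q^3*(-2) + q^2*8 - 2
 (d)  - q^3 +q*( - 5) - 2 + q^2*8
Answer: a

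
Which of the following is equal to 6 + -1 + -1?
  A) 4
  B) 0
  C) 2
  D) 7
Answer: A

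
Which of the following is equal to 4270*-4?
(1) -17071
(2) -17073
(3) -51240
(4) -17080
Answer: 4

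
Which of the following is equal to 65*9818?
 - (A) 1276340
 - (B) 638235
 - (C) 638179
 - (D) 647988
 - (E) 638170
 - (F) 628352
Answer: E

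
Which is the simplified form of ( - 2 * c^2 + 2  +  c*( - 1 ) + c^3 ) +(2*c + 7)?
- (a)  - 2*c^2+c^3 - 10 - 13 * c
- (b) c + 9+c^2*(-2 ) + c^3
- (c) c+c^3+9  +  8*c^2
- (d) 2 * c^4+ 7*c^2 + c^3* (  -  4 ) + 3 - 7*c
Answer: b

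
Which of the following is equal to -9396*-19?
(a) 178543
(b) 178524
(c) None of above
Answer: b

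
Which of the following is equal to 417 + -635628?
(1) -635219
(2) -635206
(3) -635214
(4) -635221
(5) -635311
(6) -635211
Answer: 6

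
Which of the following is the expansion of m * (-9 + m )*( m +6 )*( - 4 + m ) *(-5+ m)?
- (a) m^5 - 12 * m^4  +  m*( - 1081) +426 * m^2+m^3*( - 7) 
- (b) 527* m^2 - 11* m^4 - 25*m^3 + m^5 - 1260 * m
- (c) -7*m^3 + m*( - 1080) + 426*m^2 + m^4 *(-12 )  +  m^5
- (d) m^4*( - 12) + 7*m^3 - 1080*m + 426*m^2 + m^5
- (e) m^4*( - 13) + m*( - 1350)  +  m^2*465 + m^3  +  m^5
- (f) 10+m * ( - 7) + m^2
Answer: c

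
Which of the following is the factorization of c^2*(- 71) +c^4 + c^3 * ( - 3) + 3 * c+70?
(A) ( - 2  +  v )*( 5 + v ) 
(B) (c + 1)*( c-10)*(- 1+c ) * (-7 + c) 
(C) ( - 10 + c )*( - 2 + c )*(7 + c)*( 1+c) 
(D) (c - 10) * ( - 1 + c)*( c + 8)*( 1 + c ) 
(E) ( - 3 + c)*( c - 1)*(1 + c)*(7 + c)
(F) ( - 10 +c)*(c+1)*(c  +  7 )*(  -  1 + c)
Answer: F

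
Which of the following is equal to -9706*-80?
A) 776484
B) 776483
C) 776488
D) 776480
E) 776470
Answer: D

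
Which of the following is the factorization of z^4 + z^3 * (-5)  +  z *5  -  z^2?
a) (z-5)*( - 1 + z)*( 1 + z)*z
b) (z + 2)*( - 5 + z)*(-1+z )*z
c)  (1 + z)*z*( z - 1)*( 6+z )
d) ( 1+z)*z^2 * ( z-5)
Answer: a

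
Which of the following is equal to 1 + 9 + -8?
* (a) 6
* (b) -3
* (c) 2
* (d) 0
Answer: c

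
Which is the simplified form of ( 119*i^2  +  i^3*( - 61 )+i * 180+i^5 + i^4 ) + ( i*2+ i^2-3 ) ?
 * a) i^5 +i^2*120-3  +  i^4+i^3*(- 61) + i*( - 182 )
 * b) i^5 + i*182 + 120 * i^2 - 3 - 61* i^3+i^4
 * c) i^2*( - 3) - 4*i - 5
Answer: b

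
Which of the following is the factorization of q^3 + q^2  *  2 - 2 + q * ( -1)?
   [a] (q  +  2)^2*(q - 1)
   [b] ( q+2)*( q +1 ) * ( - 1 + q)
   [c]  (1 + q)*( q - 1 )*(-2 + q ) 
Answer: b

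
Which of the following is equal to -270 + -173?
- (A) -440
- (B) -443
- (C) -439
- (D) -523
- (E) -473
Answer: B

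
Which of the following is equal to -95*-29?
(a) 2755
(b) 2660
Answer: a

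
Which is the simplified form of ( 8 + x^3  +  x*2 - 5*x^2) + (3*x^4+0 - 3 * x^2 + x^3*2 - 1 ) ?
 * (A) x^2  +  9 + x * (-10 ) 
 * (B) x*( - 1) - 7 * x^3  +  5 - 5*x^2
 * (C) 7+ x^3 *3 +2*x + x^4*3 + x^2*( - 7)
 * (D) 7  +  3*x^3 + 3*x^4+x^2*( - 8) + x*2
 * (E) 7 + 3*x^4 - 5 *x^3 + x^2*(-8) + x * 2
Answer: D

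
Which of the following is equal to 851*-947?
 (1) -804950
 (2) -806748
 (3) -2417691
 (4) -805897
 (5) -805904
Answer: 4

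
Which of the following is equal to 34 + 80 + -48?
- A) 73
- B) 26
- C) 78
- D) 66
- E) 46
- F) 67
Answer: D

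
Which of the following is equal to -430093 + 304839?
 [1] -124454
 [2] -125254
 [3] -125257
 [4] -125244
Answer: 2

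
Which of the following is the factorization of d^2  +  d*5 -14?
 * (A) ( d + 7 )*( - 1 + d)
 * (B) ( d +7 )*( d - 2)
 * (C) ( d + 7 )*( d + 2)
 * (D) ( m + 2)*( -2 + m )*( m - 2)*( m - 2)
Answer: B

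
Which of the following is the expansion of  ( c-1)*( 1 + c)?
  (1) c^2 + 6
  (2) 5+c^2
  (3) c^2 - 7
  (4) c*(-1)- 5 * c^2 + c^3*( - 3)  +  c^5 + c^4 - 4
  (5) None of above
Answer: 5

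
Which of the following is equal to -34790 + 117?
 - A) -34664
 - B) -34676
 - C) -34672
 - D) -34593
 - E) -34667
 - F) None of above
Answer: F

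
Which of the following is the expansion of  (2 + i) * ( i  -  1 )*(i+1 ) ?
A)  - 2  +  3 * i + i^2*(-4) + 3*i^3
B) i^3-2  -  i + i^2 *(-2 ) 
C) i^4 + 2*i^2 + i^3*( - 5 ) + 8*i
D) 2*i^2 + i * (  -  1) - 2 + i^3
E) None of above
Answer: D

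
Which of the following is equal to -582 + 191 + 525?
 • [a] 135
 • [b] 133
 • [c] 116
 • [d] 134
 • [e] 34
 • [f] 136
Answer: d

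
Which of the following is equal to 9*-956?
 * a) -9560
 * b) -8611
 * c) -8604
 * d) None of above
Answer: c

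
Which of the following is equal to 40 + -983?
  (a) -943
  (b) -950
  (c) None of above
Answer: a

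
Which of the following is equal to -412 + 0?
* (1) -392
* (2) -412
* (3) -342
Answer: 2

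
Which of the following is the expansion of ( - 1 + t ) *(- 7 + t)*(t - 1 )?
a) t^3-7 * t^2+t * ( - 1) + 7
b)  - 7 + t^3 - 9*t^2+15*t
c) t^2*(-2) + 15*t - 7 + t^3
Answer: b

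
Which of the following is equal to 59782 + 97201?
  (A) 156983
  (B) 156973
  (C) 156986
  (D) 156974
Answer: A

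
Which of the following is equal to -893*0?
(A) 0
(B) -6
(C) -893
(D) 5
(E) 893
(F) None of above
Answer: A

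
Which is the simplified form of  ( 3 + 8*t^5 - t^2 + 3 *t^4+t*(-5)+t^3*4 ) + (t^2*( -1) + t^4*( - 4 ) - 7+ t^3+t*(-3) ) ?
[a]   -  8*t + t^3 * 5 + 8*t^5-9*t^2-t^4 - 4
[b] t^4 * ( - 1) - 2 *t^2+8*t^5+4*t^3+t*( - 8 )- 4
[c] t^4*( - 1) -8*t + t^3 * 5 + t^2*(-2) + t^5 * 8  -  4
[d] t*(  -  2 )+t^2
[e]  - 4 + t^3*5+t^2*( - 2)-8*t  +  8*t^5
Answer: c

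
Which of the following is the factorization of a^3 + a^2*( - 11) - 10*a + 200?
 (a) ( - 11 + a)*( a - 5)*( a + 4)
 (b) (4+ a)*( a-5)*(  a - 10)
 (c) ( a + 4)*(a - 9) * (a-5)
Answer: b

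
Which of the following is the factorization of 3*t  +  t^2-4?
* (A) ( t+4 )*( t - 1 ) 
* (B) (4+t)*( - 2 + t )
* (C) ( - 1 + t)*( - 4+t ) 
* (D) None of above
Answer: A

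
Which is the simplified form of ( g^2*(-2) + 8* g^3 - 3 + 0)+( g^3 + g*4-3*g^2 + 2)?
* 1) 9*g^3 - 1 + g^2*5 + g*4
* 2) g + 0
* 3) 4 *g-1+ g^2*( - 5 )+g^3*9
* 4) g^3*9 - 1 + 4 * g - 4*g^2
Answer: 3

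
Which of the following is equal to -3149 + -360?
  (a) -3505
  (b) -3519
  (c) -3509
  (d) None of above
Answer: c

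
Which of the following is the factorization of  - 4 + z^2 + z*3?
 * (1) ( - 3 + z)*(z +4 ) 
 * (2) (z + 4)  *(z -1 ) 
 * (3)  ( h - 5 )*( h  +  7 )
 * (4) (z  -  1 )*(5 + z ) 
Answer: 2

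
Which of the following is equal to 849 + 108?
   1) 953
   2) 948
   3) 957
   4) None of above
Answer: 3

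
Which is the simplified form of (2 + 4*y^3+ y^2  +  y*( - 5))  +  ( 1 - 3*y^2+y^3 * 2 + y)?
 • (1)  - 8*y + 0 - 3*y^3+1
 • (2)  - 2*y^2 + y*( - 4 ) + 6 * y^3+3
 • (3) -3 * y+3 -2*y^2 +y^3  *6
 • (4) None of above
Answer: 2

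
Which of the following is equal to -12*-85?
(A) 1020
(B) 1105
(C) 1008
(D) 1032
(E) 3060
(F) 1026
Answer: A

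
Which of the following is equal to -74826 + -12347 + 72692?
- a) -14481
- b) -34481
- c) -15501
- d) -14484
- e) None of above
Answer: a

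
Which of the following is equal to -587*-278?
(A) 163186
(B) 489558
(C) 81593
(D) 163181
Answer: A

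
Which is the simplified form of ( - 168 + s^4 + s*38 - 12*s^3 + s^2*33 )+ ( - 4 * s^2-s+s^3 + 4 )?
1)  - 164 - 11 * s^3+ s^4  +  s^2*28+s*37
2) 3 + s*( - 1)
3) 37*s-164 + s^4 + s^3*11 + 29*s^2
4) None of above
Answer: 4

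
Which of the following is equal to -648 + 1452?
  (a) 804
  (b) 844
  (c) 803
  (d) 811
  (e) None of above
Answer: a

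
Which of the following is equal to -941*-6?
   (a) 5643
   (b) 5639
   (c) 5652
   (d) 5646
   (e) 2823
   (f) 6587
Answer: d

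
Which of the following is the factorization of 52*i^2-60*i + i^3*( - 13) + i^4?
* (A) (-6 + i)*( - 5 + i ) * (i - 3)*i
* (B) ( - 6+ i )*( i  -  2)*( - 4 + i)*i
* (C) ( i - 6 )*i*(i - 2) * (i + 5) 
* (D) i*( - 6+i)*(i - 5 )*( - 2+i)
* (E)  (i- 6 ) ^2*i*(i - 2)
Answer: D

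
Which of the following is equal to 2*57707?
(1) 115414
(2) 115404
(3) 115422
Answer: 1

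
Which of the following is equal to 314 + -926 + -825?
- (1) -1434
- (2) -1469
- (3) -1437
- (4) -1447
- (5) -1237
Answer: 3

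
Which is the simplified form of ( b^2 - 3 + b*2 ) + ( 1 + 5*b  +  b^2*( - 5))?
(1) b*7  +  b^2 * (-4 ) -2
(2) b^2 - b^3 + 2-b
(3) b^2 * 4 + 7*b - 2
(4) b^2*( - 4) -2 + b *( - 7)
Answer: 1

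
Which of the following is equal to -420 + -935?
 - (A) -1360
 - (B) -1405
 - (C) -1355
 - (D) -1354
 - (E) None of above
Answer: C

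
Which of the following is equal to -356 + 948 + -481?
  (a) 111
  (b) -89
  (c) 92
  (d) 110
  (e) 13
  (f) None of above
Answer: a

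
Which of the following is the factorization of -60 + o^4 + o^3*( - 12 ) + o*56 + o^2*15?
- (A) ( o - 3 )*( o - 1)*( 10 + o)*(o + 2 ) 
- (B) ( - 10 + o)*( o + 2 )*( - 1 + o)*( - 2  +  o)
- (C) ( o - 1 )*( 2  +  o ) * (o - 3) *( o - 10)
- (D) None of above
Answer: C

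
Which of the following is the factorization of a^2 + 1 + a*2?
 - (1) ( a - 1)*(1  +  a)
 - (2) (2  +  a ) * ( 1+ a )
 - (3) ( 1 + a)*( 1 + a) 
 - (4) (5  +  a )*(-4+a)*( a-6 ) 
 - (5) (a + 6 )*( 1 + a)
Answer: 3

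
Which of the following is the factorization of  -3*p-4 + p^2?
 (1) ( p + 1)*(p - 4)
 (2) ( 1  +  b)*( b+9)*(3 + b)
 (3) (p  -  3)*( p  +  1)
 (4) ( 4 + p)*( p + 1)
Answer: 1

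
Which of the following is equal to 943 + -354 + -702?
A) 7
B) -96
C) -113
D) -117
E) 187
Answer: C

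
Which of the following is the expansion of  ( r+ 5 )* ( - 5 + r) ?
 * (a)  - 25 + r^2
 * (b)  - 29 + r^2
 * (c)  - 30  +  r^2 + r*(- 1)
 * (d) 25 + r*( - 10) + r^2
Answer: a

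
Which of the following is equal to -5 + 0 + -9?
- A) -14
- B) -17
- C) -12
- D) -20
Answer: A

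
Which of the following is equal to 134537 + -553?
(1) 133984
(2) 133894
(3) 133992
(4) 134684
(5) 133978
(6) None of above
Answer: 1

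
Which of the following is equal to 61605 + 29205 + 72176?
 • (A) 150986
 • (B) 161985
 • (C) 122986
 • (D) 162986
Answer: D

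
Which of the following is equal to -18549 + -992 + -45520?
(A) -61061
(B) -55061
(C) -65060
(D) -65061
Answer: D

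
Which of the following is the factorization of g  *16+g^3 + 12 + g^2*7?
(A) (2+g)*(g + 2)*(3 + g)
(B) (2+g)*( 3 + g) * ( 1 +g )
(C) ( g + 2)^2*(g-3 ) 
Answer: A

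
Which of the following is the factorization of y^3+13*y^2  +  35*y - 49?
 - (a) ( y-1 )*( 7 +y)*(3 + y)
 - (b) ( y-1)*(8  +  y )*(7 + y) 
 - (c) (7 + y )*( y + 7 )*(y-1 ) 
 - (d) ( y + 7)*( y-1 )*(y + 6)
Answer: c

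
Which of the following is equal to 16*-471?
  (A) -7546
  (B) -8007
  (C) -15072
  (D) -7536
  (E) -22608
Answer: D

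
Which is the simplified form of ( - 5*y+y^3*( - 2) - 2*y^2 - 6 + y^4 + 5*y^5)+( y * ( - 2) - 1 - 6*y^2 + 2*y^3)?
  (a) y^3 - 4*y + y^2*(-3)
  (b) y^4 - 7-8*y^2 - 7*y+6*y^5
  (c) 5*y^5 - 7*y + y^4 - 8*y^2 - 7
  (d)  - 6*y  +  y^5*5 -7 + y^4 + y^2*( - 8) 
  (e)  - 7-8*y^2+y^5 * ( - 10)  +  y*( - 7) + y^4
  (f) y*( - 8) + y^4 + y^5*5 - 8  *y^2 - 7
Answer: c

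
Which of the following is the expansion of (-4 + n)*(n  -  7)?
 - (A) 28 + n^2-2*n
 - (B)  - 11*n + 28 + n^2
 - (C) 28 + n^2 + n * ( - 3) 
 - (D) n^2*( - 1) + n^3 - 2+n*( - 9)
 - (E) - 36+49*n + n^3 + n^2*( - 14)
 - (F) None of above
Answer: B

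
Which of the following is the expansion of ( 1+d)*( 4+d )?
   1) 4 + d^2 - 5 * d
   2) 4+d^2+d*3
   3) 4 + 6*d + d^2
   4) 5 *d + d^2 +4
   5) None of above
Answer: 4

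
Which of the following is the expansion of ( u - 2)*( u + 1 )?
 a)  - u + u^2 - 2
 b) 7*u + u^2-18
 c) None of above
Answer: a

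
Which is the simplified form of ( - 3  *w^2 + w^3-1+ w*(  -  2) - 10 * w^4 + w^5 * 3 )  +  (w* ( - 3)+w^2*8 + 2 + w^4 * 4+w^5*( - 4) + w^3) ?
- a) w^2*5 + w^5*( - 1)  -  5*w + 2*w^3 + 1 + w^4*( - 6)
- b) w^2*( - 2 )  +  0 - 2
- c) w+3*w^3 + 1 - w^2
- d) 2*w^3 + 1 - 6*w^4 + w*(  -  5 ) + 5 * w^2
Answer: a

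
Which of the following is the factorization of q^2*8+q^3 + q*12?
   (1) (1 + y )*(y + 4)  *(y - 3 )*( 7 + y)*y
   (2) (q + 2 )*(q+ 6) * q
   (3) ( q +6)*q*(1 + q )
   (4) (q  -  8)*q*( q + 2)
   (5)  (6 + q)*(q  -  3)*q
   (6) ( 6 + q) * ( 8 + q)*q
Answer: 2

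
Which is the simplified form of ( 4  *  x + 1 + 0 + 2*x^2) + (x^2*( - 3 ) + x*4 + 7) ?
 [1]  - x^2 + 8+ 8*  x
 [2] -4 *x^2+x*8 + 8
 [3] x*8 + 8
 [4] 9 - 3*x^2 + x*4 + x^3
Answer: 1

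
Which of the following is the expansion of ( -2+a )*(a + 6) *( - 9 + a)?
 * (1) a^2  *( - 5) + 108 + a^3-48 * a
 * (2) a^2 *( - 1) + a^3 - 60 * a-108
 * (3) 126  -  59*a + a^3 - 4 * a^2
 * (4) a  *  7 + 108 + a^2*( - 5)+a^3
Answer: 1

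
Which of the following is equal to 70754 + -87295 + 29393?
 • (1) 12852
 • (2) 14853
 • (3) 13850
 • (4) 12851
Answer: 1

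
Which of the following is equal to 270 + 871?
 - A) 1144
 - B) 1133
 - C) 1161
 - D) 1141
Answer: D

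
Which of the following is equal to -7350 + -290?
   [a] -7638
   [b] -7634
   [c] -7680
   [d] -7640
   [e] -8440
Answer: d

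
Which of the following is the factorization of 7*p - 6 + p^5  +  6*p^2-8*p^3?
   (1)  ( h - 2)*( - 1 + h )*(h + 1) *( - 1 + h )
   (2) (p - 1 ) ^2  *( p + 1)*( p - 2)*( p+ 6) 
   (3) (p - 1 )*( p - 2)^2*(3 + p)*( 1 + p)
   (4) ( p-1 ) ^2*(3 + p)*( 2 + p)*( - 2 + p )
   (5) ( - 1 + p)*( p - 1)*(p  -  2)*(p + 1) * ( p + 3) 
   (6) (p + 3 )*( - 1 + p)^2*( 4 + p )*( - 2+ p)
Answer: 5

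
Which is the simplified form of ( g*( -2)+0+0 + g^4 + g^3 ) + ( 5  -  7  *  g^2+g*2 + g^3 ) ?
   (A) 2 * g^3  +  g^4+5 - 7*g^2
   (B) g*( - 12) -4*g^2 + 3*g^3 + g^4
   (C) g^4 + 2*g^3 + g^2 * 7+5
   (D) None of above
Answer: A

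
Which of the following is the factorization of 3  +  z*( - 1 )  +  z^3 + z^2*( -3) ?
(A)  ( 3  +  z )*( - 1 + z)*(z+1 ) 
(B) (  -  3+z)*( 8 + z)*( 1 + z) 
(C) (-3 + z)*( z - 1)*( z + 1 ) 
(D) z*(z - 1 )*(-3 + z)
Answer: C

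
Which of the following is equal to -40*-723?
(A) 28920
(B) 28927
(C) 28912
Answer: A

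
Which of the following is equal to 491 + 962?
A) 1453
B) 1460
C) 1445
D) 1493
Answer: A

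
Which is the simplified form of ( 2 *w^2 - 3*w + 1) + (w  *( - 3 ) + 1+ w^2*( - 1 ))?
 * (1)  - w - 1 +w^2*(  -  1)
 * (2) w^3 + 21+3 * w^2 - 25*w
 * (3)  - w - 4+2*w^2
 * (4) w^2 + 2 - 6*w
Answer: 4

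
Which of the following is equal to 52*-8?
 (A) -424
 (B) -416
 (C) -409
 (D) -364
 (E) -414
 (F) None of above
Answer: B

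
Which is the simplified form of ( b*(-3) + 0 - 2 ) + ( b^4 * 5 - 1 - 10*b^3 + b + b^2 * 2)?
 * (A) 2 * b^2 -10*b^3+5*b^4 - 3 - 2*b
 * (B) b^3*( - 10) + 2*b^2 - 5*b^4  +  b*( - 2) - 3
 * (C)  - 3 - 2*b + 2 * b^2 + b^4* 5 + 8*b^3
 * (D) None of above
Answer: A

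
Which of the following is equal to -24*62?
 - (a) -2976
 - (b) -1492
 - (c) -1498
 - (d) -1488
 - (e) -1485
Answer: d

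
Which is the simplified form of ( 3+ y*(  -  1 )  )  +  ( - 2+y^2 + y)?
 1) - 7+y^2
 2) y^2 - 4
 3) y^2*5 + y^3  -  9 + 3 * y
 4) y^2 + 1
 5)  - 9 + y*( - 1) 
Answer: 4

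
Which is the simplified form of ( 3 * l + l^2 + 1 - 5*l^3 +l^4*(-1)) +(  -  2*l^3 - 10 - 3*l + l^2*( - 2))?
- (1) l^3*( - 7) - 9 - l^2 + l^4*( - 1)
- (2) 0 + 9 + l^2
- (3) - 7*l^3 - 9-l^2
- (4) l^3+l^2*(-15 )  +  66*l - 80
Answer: 1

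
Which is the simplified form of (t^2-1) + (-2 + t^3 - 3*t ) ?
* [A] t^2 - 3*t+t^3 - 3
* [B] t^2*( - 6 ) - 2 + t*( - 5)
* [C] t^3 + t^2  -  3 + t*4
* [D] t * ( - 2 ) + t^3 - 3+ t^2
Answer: A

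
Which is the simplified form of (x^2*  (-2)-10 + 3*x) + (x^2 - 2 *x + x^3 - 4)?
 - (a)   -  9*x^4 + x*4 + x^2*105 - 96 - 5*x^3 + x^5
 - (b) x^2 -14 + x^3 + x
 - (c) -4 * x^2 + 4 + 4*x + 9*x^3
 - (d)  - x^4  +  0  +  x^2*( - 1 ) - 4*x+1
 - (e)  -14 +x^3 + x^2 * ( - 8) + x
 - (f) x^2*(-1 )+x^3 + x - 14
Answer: f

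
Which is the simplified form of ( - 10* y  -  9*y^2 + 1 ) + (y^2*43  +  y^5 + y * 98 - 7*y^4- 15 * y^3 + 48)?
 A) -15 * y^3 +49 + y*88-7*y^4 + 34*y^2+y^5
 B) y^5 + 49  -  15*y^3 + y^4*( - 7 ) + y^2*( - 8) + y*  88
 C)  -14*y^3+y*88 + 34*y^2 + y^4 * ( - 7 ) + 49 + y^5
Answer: A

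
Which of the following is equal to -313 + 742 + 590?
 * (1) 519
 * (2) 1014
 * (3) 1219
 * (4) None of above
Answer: 4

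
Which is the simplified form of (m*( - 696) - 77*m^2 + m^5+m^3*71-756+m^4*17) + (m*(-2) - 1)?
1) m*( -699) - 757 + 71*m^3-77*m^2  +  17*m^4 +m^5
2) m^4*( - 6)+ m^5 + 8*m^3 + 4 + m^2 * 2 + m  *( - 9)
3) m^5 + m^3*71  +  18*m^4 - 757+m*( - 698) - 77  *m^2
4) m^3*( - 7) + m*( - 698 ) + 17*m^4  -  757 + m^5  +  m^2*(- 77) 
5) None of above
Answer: 5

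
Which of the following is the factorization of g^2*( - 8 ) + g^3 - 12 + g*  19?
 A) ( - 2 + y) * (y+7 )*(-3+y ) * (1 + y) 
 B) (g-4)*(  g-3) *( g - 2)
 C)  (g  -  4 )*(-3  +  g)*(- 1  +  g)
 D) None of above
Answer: C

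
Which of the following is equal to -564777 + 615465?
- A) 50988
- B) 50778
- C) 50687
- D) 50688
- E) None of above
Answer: D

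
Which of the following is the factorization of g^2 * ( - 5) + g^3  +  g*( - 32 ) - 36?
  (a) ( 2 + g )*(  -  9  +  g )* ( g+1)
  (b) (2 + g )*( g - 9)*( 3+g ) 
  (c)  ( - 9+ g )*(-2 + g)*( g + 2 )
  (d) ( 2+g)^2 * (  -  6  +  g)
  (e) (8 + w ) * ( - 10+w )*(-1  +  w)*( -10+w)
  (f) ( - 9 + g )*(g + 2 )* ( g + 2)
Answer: f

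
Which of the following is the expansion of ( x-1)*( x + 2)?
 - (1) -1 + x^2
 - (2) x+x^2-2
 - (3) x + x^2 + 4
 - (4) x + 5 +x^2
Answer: 2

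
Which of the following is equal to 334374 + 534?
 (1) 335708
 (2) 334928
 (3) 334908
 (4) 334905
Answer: 3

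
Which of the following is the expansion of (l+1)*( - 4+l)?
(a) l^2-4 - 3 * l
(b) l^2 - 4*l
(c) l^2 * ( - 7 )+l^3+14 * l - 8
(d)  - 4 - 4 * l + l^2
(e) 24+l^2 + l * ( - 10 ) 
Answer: a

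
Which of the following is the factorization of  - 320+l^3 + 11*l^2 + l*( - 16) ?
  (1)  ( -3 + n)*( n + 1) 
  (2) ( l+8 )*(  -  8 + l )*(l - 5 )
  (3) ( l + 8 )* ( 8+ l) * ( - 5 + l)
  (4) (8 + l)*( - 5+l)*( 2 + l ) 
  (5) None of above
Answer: 3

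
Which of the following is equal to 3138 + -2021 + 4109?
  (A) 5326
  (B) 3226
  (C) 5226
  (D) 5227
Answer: C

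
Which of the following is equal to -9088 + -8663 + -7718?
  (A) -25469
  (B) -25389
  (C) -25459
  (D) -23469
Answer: A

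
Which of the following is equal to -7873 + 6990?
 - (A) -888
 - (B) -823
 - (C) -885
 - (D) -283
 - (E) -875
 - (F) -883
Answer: F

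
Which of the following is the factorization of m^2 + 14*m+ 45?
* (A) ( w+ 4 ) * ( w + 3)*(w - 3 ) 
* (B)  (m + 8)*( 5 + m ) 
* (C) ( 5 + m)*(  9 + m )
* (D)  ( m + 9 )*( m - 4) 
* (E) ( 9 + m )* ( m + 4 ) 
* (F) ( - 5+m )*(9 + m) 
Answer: C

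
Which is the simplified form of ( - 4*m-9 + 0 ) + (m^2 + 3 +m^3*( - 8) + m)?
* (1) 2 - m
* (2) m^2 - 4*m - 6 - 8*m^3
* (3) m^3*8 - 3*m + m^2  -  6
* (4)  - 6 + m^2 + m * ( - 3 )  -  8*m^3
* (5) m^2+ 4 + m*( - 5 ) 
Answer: 4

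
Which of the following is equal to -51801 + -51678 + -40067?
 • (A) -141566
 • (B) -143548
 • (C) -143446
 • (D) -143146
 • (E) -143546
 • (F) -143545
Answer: E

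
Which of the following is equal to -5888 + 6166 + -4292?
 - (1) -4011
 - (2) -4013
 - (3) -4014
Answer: 3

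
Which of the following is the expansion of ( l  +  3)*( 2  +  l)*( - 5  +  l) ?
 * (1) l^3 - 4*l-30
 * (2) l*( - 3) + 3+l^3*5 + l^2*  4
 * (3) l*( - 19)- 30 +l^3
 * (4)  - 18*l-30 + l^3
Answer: 3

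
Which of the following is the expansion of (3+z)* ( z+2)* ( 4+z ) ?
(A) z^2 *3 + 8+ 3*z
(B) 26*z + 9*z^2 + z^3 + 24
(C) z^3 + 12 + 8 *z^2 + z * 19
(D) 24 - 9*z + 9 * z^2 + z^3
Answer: B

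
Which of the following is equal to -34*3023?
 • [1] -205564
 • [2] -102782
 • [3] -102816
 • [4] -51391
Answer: 2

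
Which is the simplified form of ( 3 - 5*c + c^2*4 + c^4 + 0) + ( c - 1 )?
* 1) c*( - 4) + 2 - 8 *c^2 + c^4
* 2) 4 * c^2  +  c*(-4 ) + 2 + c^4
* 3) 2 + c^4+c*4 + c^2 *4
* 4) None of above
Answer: 2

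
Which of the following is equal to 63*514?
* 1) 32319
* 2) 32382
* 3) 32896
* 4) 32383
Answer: 2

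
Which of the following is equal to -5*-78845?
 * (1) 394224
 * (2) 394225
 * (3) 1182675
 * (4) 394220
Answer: 2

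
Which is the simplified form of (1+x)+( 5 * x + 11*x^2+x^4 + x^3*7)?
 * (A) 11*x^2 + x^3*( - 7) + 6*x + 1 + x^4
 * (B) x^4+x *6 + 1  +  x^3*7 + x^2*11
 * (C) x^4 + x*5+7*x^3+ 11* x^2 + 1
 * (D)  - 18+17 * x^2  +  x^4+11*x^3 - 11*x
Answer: B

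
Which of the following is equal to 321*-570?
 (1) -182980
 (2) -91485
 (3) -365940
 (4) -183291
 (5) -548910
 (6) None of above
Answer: 6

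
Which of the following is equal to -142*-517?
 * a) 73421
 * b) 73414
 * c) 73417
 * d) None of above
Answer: b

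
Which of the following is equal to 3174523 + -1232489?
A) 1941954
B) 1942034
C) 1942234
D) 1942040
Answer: B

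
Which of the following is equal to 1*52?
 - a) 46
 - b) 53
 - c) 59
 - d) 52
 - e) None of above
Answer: d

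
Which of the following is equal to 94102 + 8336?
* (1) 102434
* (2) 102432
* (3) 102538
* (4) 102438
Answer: 4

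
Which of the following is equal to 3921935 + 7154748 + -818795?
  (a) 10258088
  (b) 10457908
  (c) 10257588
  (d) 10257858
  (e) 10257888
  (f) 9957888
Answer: e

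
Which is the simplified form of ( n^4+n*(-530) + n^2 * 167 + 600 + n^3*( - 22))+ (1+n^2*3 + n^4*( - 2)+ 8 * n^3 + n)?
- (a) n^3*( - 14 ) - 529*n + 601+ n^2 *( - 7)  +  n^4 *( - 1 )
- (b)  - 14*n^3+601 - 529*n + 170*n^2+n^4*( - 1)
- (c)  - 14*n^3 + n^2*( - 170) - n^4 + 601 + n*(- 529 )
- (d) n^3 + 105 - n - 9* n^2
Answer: b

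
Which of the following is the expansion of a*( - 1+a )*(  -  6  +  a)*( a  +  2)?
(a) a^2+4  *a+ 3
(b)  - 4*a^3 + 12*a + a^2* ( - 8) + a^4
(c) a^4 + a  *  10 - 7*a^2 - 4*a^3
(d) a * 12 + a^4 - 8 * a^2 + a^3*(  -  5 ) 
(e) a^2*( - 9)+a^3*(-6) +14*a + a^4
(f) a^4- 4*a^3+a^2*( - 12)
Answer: d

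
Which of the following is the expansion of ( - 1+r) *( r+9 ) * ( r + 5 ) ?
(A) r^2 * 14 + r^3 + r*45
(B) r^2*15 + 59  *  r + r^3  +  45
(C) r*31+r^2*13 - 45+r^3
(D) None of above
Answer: C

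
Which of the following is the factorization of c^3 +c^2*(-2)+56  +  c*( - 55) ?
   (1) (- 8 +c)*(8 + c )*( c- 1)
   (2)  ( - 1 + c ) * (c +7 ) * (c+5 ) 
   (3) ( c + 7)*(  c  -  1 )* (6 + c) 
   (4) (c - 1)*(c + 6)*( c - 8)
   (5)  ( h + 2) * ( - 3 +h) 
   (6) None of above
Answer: 6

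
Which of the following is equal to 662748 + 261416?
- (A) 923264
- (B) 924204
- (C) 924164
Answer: C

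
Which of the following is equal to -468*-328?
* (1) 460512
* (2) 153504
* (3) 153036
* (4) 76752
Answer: 2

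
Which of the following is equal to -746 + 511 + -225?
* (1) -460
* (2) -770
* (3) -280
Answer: 1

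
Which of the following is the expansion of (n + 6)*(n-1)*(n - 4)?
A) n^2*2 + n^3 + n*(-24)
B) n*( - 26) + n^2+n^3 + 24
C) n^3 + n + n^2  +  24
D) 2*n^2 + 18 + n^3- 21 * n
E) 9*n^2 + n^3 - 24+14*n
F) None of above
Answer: B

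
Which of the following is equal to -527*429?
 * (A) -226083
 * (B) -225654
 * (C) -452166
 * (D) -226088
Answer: A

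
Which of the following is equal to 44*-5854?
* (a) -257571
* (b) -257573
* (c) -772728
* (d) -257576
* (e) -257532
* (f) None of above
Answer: d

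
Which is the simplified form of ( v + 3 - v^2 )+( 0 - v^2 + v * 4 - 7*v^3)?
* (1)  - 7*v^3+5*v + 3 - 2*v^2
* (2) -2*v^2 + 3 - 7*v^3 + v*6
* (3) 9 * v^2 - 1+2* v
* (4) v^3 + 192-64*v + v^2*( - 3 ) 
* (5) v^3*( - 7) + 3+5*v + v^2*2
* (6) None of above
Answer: 1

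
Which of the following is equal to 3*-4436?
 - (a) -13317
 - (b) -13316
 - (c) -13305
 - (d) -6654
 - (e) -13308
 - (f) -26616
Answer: e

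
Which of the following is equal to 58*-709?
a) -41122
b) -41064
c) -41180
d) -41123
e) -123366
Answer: a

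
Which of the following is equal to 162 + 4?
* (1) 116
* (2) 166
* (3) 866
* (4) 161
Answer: 2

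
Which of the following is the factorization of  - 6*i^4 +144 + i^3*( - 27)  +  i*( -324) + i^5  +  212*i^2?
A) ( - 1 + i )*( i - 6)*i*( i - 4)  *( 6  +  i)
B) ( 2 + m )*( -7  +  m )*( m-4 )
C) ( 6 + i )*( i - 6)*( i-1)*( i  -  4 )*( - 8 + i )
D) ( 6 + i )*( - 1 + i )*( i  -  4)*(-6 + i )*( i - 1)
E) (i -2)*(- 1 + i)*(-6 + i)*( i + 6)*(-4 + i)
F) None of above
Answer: D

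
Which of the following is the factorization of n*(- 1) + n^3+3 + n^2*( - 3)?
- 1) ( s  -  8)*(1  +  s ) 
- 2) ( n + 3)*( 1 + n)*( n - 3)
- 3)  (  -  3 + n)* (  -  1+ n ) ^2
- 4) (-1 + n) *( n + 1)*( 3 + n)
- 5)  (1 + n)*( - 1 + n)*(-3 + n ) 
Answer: 5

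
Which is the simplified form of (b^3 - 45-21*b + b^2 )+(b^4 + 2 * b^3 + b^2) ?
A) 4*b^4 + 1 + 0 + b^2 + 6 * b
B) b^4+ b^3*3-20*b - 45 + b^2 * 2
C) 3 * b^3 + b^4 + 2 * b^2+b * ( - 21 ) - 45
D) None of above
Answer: C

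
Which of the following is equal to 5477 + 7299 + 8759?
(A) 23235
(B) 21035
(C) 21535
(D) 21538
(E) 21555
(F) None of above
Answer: C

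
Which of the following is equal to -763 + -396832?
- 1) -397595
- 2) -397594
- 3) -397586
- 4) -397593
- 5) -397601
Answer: 1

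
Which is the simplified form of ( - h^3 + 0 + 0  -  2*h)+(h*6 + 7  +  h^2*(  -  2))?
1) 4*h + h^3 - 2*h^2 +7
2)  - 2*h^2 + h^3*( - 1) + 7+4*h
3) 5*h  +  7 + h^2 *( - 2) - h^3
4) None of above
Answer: 2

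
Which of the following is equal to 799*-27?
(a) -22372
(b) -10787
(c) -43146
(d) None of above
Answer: d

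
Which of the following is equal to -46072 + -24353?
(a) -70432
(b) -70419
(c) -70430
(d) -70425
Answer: d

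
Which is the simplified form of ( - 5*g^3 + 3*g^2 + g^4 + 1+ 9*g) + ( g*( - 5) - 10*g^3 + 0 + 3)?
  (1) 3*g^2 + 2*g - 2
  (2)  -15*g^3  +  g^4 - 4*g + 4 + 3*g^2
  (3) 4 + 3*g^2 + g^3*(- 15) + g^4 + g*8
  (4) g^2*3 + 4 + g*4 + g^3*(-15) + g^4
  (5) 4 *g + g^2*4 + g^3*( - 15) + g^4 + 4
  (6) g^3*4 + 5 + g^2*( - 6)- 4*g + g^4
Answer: 4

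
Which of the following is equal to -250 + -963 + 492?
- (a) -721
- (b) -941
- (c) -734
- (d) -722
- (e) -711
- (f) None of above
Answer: a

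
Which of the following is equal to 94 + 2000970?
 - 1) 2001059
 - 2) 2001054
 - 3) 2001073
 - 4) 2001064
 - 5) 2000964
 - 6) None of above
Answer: 4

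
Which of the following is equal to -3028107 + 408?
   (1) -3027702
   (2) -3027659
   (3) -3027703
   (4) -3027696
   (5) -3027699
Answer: 5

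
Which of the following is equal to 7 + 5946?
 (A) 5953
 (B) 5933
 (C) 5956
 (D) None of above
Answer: A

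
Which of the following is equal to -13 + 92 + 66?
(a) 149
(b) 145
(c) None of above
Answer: b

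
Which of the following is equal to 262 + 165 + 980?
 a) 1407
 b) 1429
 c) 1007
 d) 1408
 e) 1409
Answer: a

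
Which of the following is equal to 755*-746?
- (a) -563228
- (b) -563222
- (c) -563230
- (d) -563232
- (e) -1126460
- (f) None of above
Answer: c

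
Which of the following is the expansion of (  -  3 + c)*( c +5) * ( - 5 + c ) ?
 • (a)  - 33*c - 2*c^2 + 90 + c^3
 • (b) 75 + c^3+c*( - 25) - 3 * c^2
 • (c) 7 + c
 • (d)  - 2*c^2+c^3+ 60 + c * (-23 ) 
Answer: b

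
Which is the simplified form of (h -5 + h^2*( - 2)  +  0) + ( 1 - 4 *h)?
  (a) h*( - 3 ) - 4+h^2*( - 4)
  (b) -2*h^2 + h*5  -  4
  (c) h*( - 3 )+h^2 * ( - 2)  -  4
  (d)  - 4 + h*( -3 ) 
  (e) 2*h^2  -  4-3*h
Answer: c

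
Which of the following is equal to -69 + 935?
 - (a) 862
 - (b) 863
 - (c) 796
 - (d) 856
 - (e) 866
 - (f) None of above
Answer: e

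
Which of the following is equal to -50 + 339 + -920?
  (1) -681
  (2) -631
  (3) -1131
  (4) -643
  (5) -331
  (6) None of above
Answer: 2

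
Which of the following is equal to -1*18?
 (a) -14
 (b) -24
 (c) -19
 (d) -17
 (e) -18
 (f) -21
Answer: e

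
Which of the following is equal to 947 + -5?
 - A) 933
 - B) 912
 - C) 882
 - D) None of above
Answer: D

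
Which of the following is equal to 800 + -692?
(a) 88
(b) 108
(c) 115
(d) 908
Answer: b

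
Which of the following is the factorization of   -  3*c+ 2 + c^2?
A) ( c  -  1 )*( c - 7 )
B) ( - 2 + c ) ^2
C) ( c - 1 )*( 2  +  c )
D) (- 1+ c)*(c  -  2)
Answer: D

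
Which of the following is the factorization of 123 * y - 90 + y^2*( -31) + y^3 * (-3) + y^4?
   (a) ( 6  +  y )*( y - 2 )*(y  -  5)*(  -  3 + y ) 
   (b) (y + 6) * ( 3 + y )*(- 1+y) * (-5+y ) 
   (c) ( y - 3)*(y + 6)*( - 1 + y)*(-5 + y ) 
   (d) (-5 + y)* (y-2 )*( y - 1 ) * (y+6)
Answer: c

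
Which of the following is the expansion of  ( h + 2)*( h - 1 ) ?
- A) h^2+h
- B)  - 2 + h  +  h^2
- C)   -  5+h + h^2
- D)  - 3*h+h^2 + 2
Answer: B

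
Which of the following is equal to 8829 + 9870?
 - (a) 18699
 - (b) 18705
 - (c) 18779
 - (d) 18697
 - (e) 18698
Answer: a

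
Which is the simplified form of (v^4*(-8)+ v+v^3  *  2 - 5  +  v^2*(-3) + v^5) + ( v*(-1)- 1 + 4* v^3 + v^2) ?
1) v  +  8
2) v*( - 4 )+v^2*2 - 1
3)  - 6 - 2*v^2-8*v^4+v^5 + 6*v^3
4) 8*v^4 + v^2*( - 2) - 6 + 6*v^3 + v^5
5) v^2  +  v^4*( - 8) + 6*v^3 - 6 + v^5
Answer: 3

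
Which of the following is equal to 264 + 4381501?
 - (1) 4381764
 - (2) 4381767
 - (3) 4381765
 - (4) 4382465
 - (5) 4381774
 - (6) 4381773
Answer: 3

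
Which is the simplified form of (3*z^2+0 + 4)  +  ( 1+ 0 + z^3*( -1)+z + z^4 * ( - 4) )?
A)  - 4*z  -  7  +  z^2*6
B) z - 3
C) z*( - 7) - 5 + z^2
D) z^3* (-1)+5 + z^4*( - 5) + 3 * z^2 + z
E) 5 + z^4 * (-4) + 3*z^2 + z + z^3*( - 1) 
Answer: E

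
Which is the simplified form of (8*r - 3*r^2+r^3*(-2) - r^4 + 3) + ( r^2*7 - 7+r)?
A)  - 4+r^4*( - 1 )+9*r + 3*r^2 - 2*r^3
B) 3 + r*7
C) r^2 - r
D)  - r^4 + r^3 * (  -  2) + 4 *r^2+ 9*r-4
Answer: D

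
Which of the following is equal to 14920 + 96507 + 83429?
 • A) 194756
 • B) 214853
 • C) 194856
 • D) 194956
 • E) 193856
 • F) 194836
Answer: C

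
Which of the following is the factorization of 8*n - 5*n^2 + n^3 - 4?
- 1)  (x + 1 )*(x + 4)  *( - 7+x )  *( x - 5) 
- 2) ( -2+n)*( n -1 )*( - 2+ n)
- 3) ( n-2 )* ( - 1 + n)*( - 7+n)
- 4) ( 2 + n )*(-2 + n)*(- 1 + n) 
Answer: 2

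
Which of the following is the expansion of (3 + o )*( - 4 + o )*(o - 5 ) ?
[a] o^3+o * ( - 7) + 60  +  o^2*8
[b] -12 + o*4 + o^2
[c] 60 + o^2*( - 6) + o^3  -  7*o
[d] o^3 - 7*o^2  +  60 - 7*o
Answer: c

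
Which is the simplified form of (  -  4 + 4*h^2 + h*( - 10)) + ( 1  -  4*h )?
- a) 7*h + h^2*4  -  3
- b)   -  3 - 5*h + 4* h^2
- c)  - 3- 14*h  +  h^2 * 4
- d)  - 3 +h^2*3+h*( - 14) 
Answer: c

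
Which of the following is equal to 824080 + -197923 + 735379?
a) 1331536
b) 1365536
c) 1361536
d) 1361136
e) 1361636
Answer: c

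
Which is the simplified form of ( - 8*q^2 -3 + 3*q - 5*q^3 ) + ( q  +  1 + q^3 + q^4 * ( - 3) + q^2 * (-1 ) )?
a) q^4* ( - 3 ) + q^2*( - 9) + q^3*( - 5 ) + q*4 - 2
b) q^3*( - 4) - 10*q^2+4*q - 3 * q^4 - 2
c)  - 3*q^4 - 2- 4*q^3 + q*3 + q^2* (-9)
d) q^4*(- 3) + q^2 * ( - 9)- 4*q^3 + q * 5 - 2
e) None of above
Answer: e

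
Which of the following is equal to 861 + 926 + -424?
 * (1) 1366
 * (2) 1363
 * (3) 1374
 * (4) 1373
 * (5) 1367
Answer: 2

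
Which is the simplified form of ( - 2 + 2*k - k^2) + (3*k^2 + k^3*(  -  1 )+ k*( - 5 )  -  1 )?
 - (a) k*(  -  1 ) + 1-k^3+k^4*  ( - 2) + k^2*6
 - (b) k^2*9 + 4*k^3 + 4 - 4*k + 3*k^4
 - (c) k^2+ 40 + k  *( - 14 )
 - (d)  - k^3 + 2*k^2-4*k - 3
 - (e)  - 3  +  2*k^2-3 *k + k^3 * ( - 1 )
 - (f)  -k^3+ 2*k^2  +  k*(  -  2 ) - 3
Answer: e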